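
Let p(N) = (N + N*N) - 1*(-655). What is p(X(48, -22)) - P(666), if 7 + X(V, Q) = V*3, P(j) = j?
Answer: 18895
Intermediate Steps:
X(V, Q) = -7 + 3*V (X(V, Q) = -7 + V*3 = -7 + 3*V)
p(N) = 655 + N + N**2 (p(N) = (N + N**2) + 655 = 655 + N + N**2)
p(X(48, -22)) - P(666) = (655 + (-7 + 3*48) + (-7 + 3*48)**2) - 1*666 = (655 + (-7 + 144) + (-7 + 144)**2) - 666 = (655 + 137 + 137**2) - 666 = (655 + 137 + 18769) - 666 = 19561 - 666 = 18895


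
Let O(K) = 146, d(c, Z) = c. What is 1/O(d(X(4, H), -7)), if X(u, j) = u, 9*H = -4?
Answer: 1/146 ≈ 0.0068493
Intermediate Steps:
H = -4/9 (H = (⅑)*(-4) = -4/9 ≈ -0.44444)
1/O(d(X(4, H), -7)) = 1/146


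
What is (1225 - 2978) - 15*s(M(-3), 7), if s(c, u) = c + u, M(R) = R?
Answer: -1813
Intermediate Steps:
(1225 - 2978) - 15*s(M(-3), 7) = (1225 - 2978) - 15*(-3 + 7) = -1753 - 15*4 = -1753 - 60 = -1813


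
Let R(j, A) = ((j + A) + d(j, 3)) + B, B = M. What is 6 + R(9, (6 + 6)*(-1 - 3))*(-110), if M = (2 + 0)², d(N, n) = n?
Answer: 3526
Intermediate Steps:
M = 4 (M = 2² = 4)
B = 4
R(j, A) = 7 + A + j (R(j, A) = ((j + A) + 3) + 4 = ((A + j) + 3) + 4 = (3 + A + j) + 4 = 7 + A + j)
6 + R(9, (6 + 6)*(-1 - 3))*(-110) = 6 + (7 + (6 + 6)*(-1 - 3) + 9)*(-110) = 6 + (7 + 12*(-4) + 9)*(-110) = 6 + (7 - 48 + 9)*(-110) = 6 - 32*(-110) = 6 + 3520 = 3526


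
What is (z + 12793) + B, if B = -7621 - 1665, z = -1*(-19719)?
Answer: 23226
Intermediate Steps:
z = 19719
B = -9286
(z + 12793) + B = (19719 + 12793) - 9286 = 32512 - 9286 = 23226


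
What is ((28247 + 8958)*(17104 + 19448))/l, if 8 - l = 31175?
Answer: -453305720/10389 ≈ -43633.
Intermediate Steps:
l = -31167 (l = 8 - 1*31175 = 8 - 31175 = -31167)
((28247 + 8958)*(17104 + 19448))/l = ((28247 + 8958)*(17104 + 19448))/(-31167) = (37205*36552)*(-1/31167) = 1359917160*(-1/31167) = -453305720/10389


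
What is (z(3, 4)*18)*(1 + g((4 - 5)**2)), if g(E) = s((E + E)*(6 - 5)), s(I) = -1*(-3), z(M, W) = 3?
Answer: 216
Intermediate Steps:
s(I) = 3
g(E) = 3
(z(3, 4)*18)*(1 + g((4 - 5)**2)) = (3*18)*(1 + 3) = 54*4 = 216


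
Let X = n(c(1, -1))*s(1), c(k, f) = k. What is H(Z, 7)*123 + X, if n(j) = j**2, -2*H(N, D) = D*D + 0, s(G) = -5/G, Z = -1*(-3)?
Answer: -6037/2 ≈ -3018.5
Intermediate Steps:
Z = 3
H(N, D) = -D**2/2 (H(N, D) = -(D*D + 0)/2 = -(D**2 + 0)/2 = -D**2/2)
X = -5 (X = 1**2*(-5/1) = 1*(-5*1) = 1*(-5) = -5)
H(Z, 7)*123 + X = -1/2*7**2*123 - 5 = -1/2*49*123 - 5 = -49/2*123 - 5 = -6027/2 - 5 = -6037/2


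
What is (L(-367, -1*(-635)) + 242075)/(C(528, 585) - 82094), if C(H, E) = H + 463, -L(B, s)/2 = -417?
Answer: -242909/81103 ≈ -2.9951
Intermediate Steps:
L(B, s) = 834 (L(B, s) = -2*(-417) = 834)
C(H, E) = 463 + H
(L(-367, -1*(-635)) + 242075)/(C(528, 585) - 82094) = (834 + 242075)/((463 + 528) - 82094) = 242909/(991 - 82094) = 242909/(-81103) = 242909*(-1/81103) = -242909/81103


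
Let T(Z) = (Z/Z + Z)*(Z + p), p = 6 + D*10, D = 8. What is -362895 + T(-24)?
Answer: -364321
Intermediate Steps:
p = 86 (p = 6 + 8*10 = 6 + 80 = 86)
T(Z) = (1 + Z)*(86 + Z) (T(Z) = (Z/Z + Z)*(Z + 86) = (1 + Z)*(86 + Z))
-362895 + T(-24) = -362895 + (86 + (-24)² + 87*(-24)) = -362895 + (86 + 576 - 2088) = -362895 - 1426 = -364321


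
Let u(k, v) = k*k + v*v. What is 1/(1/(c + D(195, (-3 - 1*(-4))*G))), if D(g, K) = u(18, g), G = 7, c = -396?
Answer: 37953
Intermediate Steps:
u(k, v) = k**2 + v**2
D(g, K) = 324 + g**2 (D(g, K) = 18**2 + g**2 = 324 + g**2)
1/(1/(c + D(195, (-3 - 1*(-4))*G))) = 1/(1/(-396 + (324 + 195**2))) = 1/(1/(-396 + (324 + 38025))) = 1/(1/(-396 + 38349)) = 1/(1/37953) = 37953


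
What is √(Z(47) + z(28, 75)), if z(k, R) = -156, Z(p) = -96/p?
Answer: 2*I*√87279/47 ≈ 12.572*I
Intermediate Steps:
√(Z(47) + z(28, 75)) = √(-96/47 - 156) = √(-7428/47) = 2*I*√87279/47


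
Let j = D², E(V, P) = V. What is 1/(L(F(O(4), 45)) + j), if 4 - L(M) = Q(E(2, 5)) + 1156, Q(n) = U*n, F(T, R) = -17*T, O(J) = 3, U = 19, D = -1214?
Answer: 1/1472606 ≈ 6.7907e-7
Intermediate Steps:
Q(n) = 19*n
j = 1473796 (j = (-1214)² = 1473796)
L(M) = -1190 (L(M) = 4 - (19*2 + 1156) = 4 - (38 + 1156) = 4 - 1*1194 = 4 - 1194 = -1190)
1/(L(F(O(4), 45)) + j) = 1/(-1190 + 1473796) = 1/1472606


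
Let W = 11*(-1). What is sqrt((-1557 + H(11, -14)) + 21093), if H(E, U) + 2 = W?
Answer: sqrt(19523) ≈ 139.72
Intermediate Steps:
W = -11
H(E, U) = -13 (H(E, U) = -2 - 11 = -13)
sqrt((-1557 + H(11, -14)) + 21093) = sqrt((-1557 - 13) + 21093) = sqrt(-1570 + 21093) = sqrt(19523)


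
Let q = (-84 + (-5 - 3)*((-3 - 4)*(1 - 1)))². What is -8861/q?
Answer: -8861/7056 ≈ -1.2558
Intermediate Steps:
q = 7056 (q = (-84 - (-56)*0)² = (-84 - 8*0)² = (-84 + 0)² = (-84)² = 7056)
-8861/q = -8861/7056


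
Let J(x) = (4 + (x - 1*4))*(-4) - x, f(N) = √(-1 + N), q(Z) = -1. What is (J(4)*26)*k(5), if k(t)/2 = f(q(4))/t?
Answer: -208*I*√2 ≈ -294.16*I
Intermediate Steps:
J(x) = -5*x (J(x) = (4 + (x - 4))*(-4) - x = (4 + (-4 + x))*(-4) - x = x*(-4) - x = -4*x - x = -5*x)
k(t) = 2*I*√2/t (k(t) = 2*(√(-1 - 1)/t) = 2*(√(-2)/t) = 2*((I*√2)/t) = 2*(I*√2/t) = 2*I*√2/t)
(J(4)*26)*k(5) = (-5*4*26)*(2*I*√2/5) = (-20*26)*(2*I*√2*(⅕)) = -208*I*√2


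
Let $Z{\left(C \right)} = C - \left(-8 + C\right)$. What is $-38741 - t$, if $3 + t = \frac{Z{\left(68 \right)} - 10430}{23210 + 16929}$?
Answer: $- \frac{1554894160}{40139} \approx -38738.0$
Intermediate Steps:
$Z{\left(C \right)} = 8$
$t = - \frac{130839}{40139}$ ($t = -3 + \frac{8 - 10430}{23210 + 16929} = -3 - \frac{10422}{40139} = - \frac{130839}{40139} \approx -3.2596$)
$-38741 - t = -38741 - - \frac{130839}{40139} = -38741 + \frac{130839}{40139} = - \frac{1554894160}{40139}$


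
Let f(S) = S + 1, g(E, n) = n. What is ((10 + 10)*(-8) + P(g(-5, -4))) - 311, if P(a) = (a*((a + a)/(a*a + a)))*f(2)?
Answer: -463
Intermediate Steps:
f(S) = 1 + S
P(a) = 6*a²/(a + a²) (P(a) = (a*((a + a)/(a*a + a)))*(1 + 2) = (a*((2*a)/(a² + a)))*3 = (a*((2*a)/(a + a²)))*3 = (a*(2*a/(a + a²)))*3 = (2*a²/(a + a²))*3 = 6*a²/(a + a²))
((10 + 10)*(-8) + P(g(-5, -4))) - 311 = ((10 + 10)*(-8) + 6*(-4)/(1 - 4)) - 311 = (20*(-8) + 6*(-4)/(-3)) - 311 = (-160 + 6*(-4)*(-⅓)) - 311 = (-160 + 8) - 311 = -152 - 311 = -463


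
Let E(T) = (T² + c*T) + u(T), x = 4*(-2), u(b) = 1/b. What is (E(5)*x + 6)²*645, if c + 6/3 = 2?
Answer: 123386436/5 ≈ 2.4677e+7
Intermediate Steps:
c = 0 (c = -2 + 2 = 0)
x = -8
E(T) = 1/T + T² (E(T) = (T² + 0*T) + 1/T = (T² + 0) + 1/T = T² + 1/T = 1/T + T²)
(E(5)*x + 6)²*645 = (((1 + 5³)/5)*(-8) + 6)²*645 = (((1 + 125)/5)*(-8) + 6)²*645 = (((⅕)*126)*(-8) + 6)²*645 = ((126/5)*(-8) + 6)²*645 = (-1008/5 + 6)²*645 = (-978/5)²*645 = (956484/25)*645 = 123386436/5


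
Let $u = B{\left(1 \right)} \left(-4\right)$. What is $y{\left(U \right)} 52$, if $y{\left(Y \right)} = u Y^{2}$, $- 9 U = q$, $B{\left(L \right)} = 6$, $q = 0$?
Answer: $0$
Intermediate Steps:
$U = 0$ ($U = \left(- \frac{1}{9}\right) 0 = 0$)
$u = -24$ ($u = 6 \left(-4\right) = -24$)
$y{\left(Y \right)} = - 24 Y^{2}$
$y{\left(U \right)} 52 = - 24 \cdot 0^{2} \cdot 52 = \left(-24\right) 0 \cdot 52 = 0 \cdot 52 = 0$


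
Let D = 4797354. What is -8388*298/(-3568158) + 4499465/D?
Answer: 519377467229/316994760258 ≈ 1.6384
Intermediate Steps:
-8388*298/(-3568158) + 4499465/D = -8388*298/(-3568158) + 4499465/4797354 = -2499624*(-1/3568158) + 4499465*(1/4797354) = 138868/198231 + 4499465/4797354 = 519377467229/316994760258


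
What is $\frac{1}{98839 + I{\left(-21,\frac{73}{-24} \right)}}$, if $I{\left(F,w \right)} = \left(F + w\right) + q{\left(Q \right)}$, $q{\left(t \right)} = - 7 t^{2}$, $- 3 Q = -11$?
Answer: $\frac{72}{7107901} \approx 1.013 \cdot 10^{-5}$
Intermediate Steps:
$Q = \frac{11}{3}$ ($Q = \left(- \frac{1}{3}\right) \left(-11\right) = \frac{11}{3} \approx 3.6667$)
$I{\left(F,w \right)} = - \frac{847}{9} + F + w$ ($I{\left(F,w \right)} = \left(F + w\right) - 7 \left(\frac{11}{3}\right)^{2} = \left(F + w\right) - \frac{847}{9} = - \frac{847}{9} + F + w$)
$\frac{1}{98839 + I{\left(-21,\frac{73}{-24} \right)}} = \frac{1}{98839 - \left(\frac{1036}{9} + \frac{73}{24}\right)} = \frac{1}{98839 - \frac{8507}{72}} = \frac{1}{\frac{7107901}{72}} = \frac{72}{7107901}$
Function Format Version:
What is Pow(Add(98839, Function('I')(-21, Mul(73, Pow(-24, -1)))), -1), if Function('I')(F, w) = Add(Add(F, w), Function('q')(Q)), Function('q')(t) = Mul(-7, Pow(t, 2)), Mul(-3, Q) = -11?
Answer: Rational(72, 7107901) ≈ 1.0130e-5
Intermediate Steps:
Q = Rational(11, 3) (Q = Mul(Rational(-1, 3), -11) = Rational(11, 3) ≈ 3.6667)
Function('I')(F, w) = Add(Rational(-847, 9), F, w) (Function('I')(F, w) = Add(Add(F, w), Mul(-7, Pow(Rational(11, 3), 2))) = Add(Add(F, w), Mul(-7, Rational(121, 9))) = Add(Add(F, w), Rational(-847, 9)) = Add(Rational(-847, 9), F, w))
Pow(Add(98839, Function('I')(-21, Mul(73, Pow(-24, -1)))), -1) = Pow(Add(98839, Add(Rational(-847, 9), -21, Mul(73, Pow(-24, -1)))), -1) = Pow(Add(98839, Add(Rational(-847, 9), -21, Mul(73, Rational(-1, 24)))), -1) = Pow(Add(98839, Add(Rational(-847, 9), -21, Rational(-73, 24))), -1) = Pow(Add(98839, Rational(-8507, 72)), -1) = Pow(Rational(7107901, 72), -1) = Rational(72, 7107901)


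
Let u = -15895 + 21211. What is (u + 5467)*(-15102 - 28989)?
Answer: -475433253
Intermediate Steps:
u = 5316
(u + 5467)*(-15102 - 28989) = (5316 + 5467)*(-15102 - 28989) = 10783*(-44091) = -475433253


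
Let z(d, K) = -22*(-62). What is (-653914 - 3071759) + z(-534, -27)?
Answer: -3724309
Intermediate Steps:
z(d, K) = 1364
(-653914 - 3071759) + z(-534, -27) = (-653914 - 3071759) + 1364 = -3725673 + 1364 = -3724309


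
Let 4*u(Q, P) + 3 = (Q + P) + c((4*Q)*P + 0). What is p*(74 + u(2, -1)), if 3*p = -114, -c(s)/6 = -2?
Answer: -2907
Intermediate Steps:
c(s) = 12 (c(s) = -6*(-2) = 12)
p = -38 (p = (1/3)*(-114) = -38)
u(Q, P) = 9/4 + P/4 + Q/4 (u(Q, P) = -3/4 + ((Q + P) + 12)/4 = -3/4 + ((P + Q) + 12)/4 = -3/4 + (12 + P + Q)/4 = -3/4 + (3 + P/4 + Q/4) = 9/4 + P/4 + Q/4)
p*(74 + u(2, -1)) = -38*(74 + (9/4 + (1/4)*(-1) + (1/4)*2)) = -38*(74 + (9/4 - 1/4 + 1/2)) = -38*(74 + 5/2) = -38*153/2 = -2907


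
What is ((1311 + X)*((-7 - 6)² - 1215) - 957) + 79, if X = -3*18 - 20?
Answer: -1294780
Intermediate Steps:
X = -74 (X = -54 - 20 = -74)
((1311 + X)*((-7 - 6)² - 1215) - 957) + 79 = ((1311 - 74)*((-7 - 6)² - 1215) - 957) + 79 = (1237*((-13)² - 1215) - 957) + 79 = (1237*(169 - 1215) - 957) + 79 = (1237*(-1046) - 957) + 79 = (-1293902 - 957) + 79 = -1294859 + 79 = -1294780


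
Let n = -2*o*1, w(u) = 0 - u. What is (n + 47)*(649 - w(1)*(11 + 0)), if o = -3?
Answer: 34980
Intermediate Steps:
w(u) = -u
n = 6 (n = -2*(-3)*1 = 6*1 = 6)
(n + 47)*(649 - w(1)*(11 + 0)) = (6 + 47)*(649 - (-1*1)*(11 + 0)) = 53*(649 - (-1)*11) = 53*(649 - 1*(-11)) = 53*(649 + 11) = 53*660 = 34980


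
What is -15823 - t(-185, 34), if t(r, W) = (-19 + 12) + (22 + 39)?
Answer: -15877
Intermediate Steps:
t(r, W) = 54 (t(r, W) = -7 + 61 = 54)
-15823 - t(-185, 34) = -15823 - 1*54 = -15823 - 54 = -15877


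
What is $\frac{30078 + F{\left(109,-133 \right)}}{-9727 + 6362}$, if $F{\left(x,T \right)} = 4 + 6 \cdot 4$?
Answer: $- \frac{30106}{3365} \approx -8.9468$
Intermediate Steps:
$F{\left(x,T \right)} = 28$ ($F{\left(x,T \right)} = 4 + 24 = 28$)
$\frac{30078 + F{\left(109,-133 \right)}}{-9727 + 6362} = \frac{30078 + 28}{-9727 + 6362} = \frac{30106}{-3365} = 30106 \left(- \frac{1}{3365}\right) = - \frac{30106}{3365}$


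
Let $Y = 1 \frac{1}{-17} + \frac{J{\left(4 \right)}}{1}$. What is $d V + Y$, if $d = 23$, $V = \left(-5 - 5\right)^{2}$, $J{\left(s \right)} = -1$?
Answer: $\frac{39082}{17} \approx 2298.9$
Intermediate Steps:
$Y = - \frac{18}{17}$ ($Y = 1 \frac{1}{-17} - 1^{-1} = 1 \left(- \frac{1}{17}\right) - 1 = - \frac{1}{17} - 1 = - \frac{18}{17} \approx -1.0588$)
$V = 100$ ($V = \left(-10\right)^{2} = 100$)
$d V + Y = 23 \cdot 100 - \frac{18}{17} = 2300 - \frac{18}{17} = \frac{39082}{17}$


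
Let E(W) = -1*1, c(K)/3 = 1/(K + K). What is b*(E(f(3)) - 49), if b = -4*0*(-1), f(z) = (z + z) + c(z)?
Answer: 0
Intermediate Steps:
c(K) = 3/(2*K) (c(K) = 3/(K + K) = 3/((2*K)) = 3*(1/(2*K)) = 3/(2*K))
f(z) = 2*z + 3/(2*z) (f(z) = (z + z) + 3/(2*z) = 2*z + 3/(2*z))
E(W) = -1
b = 0 (b = 0*(-1) = 0)
b*(E(f(3)) - 49) = 0*(-1 - 49) = 0*(-50) = 0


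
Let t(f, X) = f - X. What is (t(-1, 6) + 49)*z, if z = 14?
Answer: 588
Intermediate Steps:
(t(-1, 6) + 49)*z = ((-1 - 1*6) + 49)*14 = ((-1 - 6) + 49)*14 = (-7 + 49)*14 = 42*14 = 588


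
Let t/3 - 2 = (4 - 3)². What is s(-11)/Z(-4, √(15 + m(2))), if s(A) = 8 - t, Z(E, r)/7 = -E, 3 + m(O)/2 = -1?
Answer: -1/28 ≈ -0.035714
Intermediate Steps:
m(O) = -8 (m(O) = -6 + 2*(-1) = -6 - 2 = -8)
t = 9 (t = 6 + 3*(4 - 3)² = 6 + 3*1² = 6 + 3*1 = 6 + 3 = 9)
Z(E, r) = -7*E (Z(E, r) = 7*(-E) = -7*E)
s(A) = -1 (s(A) = 8 - 1*9 = 8 - 9 = -1)
s(-11)/Z(-4, √(15 + m(2))) = -1/((-7*(-4))) = -1/28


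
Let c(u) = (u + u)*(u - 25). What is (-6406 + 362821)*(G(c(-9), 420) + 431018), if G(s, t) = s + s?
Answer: 154057532430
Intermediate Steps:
c(u) = 2*u*(-25 + u) (c(u) = (2*u)*(-25 + u) = 2*u*(-25 + u))
G(s, t) = 2*s
(-6406 + 362821)*(G(c(-9), 420) + 431018) = (-6406 + 362821)*(2*(2*(-9)*(-25 - 9)) + 431018) = 356415*(2*(2*(-9)*(-34)) + 431018) = 356415*(2*612 + 431018) = 356415*(1224 + 431018) = 356415*432242 = 154057532430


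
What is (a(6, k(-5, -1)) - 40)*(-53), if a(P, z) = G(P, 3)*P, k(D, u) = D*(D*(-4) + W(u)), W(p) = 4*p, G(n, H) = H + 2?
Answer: 530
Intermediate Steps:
G(n, H) = 2 + H
k(D, u) = D*(-4*D + 4*u) (k(D, u) = D*(D*(-4) + 4*u) = D*(-4*D + 4*u))
a(P, z) = 5*P (a(P, z) = (2 + 3)*P = 5*P)
(a(6, k(-5, -1)) - 40)*(-53) = (5*6 - 40)*(-53) = (30 - 40)*(-53) = -10*(-53) = 530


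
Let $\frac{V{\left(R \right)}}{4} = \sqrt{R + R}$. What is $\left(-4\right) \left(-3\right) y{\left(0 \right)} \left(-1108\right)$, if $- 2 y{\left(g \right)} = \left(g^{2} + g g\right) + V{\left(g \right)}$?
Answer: $0$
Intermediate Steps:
$V{\left(R \right)} = 4 \sqrt{2} \sqrt{R}$ ($V{\left(R \right)} = 4 \sqrt{R + R} = 4 \sqrt{2 R} = 4 \sqrt{2} \sqrt{R}$)
$y{\left(g \right)} = - g^{2} - 2 \sqrt{2} \sqrt{g}$ ($y{\left(g \right)} = - \frac{\left(g^{2} + g g\right) + 4 \sqrt{2} \sqrt{g}}{2} = - \frac{\left(g^{2} + g^{2}\right) + 4 \sqrt{2} \sqrt{g}}{2} = - \frac{2 g^{2} + 4 \sqrt{2} \sqrt{g}}{2} = - g^{2} - 2 \sqrt{2} \sqrt{g}$)
$\left(-4\right) \left(-3\right) y{\left(0 \right)} \left(-1108\right) = \left(-4\right) \left(-3\right) \left(- 0^{2} - 2 \sqrt{2} \sqrt{0}\right) \left(-1108\right) = 12 \left(\left(-1\right) 0 - 2 \sqrt{2} \cdot 0\right) \left(-1108\right) = 12 \left(0 + 0\right) \left(-1108\right) = 12 \cdot 0 \left(-1108\right) = 0 \left(-1108\right) = 0$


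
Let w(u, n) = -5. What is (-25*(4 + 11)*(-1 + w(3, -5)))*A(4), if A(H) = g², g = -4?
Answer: 36000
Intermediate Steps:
A(H) = 16 (A(H) = (-4)² = 16)
(-25*(4 + 11)*(-1 + w(3, -5)))*A(4) = -25*(4 + 11)*(-1 - 5)*16 = -375*(-6)*16 = -25*(-90)*16 = 2250*16 = 36000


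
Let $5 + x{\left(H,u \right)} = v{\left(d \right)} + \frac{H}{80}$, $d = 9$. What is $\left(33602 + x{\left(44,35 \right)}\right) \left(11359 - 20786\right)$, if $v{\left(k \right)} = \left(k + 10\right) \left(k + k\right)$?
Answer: $- \frac{6398962757}{20} \approx -3.1995 \cdot 10^{8}$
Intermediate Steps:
$v{\left(k \right)} = 2 k \left(10 + k\right)$ ($v{\left(k \right)} = \left(10 + k\right) 2 k = 2 k \left(10 + k\right)$)
$x{\left(H,u \right)} = 337 + \frac{H}{80}$ ($x{\left(H,u \right)} = -5 + \left(2 \cdot 9 \left(10 + 9\right) + \frac{H}{80}\right) = -5 + \left(2 \cdot 9 \cdot 19 + H \frac{1}{80}\right) = -5 + \left(342 + \frac{H}{80}\right) = 337 + \frac{H}{80}$)
$\left(33602 + x{\left(44,35 \right)}\right) \left(11359 - 20786\right) = \left(33602 + \left(337 + \frac{1}{80} \cdot 44\right)\right) \left(11359 - 20786\right) = \left(33602 + \left(337 + \frac{11}{20}\right)\right) \left(-9427\right) = \left(33602 + \frac{6751}{20}\right) \left(-9427\right) = \frac{678791}{20} \left(-9427\right) = - \frac{6398962757}{20}$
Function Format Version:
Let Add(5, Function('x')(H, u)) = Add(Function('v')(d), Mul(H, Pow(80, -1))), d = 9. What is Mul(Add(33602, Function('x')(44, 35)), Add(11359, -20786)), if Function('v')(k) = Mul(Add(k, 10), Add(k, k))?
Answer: Rational(-6398962757, 20) ≈ -3.1995e+8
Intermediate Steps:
Function('v')(k) = Mul(2, k, Add(10, k)) (Function('v')(k) = Mul(Add(10, k), Mul(2, k)) = Mul(2, k, Add(10, k)))
Function('x')(H, u) = Add(337, Mul(Rational(1, 80), H)) (Function('x')(H, u) = Add(-5, Add(Mul(2, 9, Add(10, 9)), Mul(H, Pow(80, -1)))) = Add(-5, Add(Mul(2, 9, 19), Mul(H, Rational(1, 80)))) = Add(-5, Add(342, Mul(Rational(1, 80), H))) = Add(337, Mul(Rational(1, 80), H)))
Mul(Add(33602, Function('x')(44, 35)), Add(11359, -20786)) = Mul(Add(33602, Add(337, Mul(Rational(1, 80), 44))), Add(11359, -20786)) = Mul(Add(33602, Add(337, Rational(11, 20))), -9427) = Mul(Add(33602, Rational(6751, 20)), -9427) = Mul(Rational(678791, 20), -9427) = Rational(-6398962757, 20)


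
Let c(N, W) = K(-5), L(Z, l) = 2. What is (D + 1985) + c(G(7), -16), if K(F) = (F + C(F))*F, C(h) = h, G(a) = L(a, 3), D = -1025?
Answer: 1010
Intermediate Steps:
G(a) = 2
K(F) = 2*F² (K(F) = (F + F)*F = (2*F)*F = 2*F²)
c(N, W) = 50 (c(N, W) = 2*(-5)² = 2*25 = 50)
(D + 1985) + c(G(7), -16) = (-1025 + 1985) + 50 = 960 + 50 = 1010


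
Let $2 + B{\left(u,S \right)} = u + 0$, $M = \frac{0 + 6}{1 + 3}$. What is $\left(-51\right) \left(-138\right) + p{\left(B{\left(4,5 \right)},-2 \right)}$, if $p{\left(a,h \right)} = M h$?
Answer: $7035$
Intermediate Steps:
$M = \frac{3}{2}$ ($M = \frac{6}{4} = 6 \cdot \frac{1}{4} = \frac{3}{2} \approx 1.5$)
$B{\left(u,S \right)} = -2 + u$ ($B{\left(u,S \right)} = -2 + \left(u + 0\right) = -2 + u$)
$p{\left(a,h \right)} = \frac{3 h}{2}$
$\left(-51\right) \left(-138\right) + p{\left(B{\left(4,5 \right)},-2 \right)} = \left(-51\right) \left(-138\right) + \frac{3}{2} \left(-2\right) = 7038 - 3 = 7035$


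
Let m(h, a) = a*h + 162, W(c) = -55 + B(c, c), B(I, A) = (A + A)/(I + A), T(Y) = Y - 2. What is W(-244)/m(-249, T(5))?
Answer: 6/65 ≈ 0.092308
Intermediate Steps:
T(Y) = -2 + Y
B(I, A) = 2*A/(A + I) (B(I, A) = (2*A)/(A + I) = 2*A/(A + I))
W(c) = -54 (W(c) = -55 + 2*c/(c + c) = -55 + 2*c/((2*c)) = -55 + 2*c*(1/(2*c)) = -55 + 1 = -54)
m(h, a) = 162 + a*h
W(-244)/m(-249, T(5)) = -54/(162 + (-2 + 5)*(-249)) = -54/(162 + 3*(-249)) = -54/(162 - 747) = -54/(-585) = -54*(-1/585) = 6/65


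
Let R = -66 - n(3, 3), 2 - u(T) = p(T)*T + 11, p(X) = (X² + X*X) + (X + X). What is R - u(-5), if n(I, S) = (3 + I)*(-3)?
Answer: -239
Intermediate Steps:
n(I, S) = -9 - 3*I
p(X) = 2*X + 2*X² (p(X) = (X² + X²) + 2*X = 2*X² + 2*X = 2*X + 2*X²)
u(T) = -9 - 2*T²*(1 + T) (u(T) = 2 - ((2*T*(1 + T))*T + 11) = 2 - (2*T²*(1 + T) + 11) = 2 - (11 + 2*T²*(1 + T)) = 2 + (-11 - 2*T²*(1 + T)) = -9 - 2*T²*(1 + T))
R = -48 (R = -66 - (-9 - 3*3) = -66 - (-9 - 9) = -66 - 1*(-18) = -66 + 18 = -48)
R - u(-5) = -48 - (-9 - 2*(-5)²*(1 - 5)) = -48 - (-9 - 2*25*(-4)) = -48 - (-9 + 200) = -48 - 1*191 = -48 - 191 = -239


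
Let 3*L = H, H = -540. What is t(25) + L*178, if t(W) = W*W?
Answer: -31415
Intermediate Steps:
L = -180 (L = (⅓)*(-540) = -180)
t(W) = W²
t(25) + L*178 = 25² - 180*178 = 625 - 32040 = -31415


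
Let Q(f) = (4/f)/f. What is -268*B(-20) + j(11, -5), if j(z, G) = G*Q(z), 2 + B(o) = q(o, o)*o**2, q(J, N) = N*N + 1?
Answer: -5201386364/121 ≈ -4.2987e+7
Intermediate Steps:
Q(f) = 4/f**2
q(J, N) = 1 + N**2 (q(J, N) = N**2 + 1 = 1 + N**2)
B(o) = -2 + o**2*(1 + o**2) (B(o) = -2 + (1 + o**2)*o**2 = -2 + o**2*(1 + o**2))
j(z, G) = 4*G/z**2 (j(z, G) = G*(4/z**2) = 4*G/z**2)
-268*B(-20) + j(11, -5) = -268*(-2 + (-20)**2 + (-20)**4) + 4*(-5)/11**2 = -268*(-2 + 400 + 160000) + 4*(-5)*(1/121) = -268*160398 - 20/121 = -42986664 - 20/121 = -5201386364/121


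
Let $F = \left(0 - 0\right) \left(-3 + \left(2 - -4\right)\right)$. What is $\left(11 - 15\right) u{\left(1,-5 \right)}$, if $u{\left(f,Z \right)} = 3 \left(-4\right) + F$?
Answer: $48$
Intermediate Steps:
$F = 0$ ($F = \left(0 + 0\right) \left(-3 + \left(2 + 4\right)\right) = 0 \left(-3 + 6\right) = 0 \cdot 3 = 0$)
$u{\left(f,Z \right)} = -12$ ($u{\left(f,Z \right)} = 3 \left(-4\right) + 0 = -12 + 0 = -12$)
$\left(11 - 15\right) u{\left(1,-5 \right)} = \left(11 - 15\right) \left(-12\right) = \left(-4\right) \left(-12\right) = 48$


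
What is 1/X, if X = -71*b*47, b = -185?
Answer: 1/617345 ≈ 1.6198e-6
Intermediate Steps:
X = 617345 (X = -71*(-185)*47 = 13135*47 = 617345)
1/X = 1/617345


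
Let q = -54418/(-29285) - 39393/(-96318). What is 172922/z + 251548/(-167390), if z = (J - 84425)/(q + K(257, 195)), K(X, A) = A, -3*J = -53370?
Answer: -89740371631001040979/174788192277674275 ≈ -513.42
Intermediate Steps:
J = 17790 (J = -1/3*(-53370) = 17790)
q = 710561881/313408070 (q = -54418*(-1/29285) - 39393*(-1/96318) = 54418/29285 + 4377/10702 = 710561881/313408070 ≈ 2.2672)
z = -20883946744450/61825135531 (z = (17790 - 84425)/(710561881/313408070 + 195) = -66635/61825135531/313408070 = -66635*313408070/61825135531 = -20883946744450/61825135531 ≈ -337.79)
172922/z + 251548/(-167390) = 172922/(-20883946744450/61825135531) + 251548/(-167390) = 172922*(-61825135531/20883946744450) + 251548*(-1/167390) = -5345463043145791/10441973372225 - 125774/83695 = -89740371631001040979/174788192277674275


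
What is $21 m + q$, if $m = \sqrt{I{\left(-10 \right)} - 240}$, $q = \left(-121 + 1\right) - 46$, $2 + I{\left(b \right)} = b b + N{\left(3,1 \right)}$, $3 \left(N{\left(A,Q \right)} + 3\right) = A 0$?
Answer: $-166 + 21 i \sqrt{145} \approx -166.0 + 252.87 i$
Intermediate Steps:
$N{\left(A,Q \right)} = -3$ ($N{\left(A,Q \right)} = -3 + \frac{A 0}{3} = -3 + \frac{1}{3} \cdot 0 = -3 + 0 = -3$)
$I{\left(b \right)} = -5 + b^{2}$ ($I{\left(b \right)} = -2 + \left(b b - 3\right) = -2 + \left(b^{2} - 3\right) = -2 + \left(-3 + b^{2}\right) = -5 + b^{2}$)
$q = -166$ ($q = -120 - 46 = -166$)
$m = i \sqrt{145}$ ($m = \sqrt{\left(-5 + \left(-10\right)^{2}\right) - 240} = \sqrt{\left(-5 + 100\right) - 240} = \sqrt{95 - 240} = \sqrt{-145} = i \sqrt{145} \approx 12.042 i$)
$21 m + q = 21 i \sqrt{145} - 166 = -166 + 21 i \sqrt{145}$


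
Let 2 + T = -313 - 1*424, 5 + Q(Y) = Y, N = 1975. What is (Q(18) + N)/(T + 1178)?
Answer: 1988/439 ≈ 4.5285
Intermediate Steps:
Q(Y) = -5 + Y
T = -739 (T = -2 + (-313 - 1*424) = -2 + (-313 - 424) = -2 - 737 = -739)
(Q(18) + N)/(T + 1178) = ((-5 + 18) + 1975)/(-739 + 1178) = (13 + 1975)/439 = 1988*(1/439) = 1988/439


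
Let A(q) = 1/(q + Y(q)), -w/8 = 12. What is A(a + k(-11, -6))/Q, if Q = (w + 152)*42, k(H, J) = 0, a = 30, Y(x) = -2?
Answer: 1/65856 ≈ 1.5185e-5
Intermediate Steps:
w = -96 (w = -8*12 = -96)
A(q) = 1/(-2 + q) (A(q) = 1/(q - 2) = 1/(-2 + q))
Q = 2352 (Q = (-96 + 152)*42 = 56*42 = 2352)
A(a + k(-11, -6))/Q = 1/((-2 + (30 + 0))*2352) = (1/2352)/(-2 + 30) = (1/2352)/28 = (1/28)*(1/2352) = 1/65856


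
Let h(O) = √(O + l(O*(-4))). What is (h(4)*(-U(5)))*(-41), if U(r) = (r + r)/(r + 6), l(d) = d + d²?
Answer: 820*√61/11 ≈ 582.22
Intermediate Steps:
U(r) = 2*r/(6 + r) (U(r) = (2*r)/(6 + r) = 2*r/(6 + r))
h(O) = √(O - 4*O*(1 - 4*O)) (h(O) = √(O + (O*(-4))*(1 + O*(-4))) = √(O + (-4*O)*(1 - 4*O)) = √(O - 4*O*(1 - 4*O)))
(h(4)*(-U(5)))*(-41) = (√(4*(-3 + 16*4))*(-2*5/(6 + 5)))*(-41) = (√(4*(-3 + 64))*(-2*5/11))*(-41) = (√(4*61)*(-2*5/11))*(-41) = (√244*(-1*10/11))*(-41) = ((2*√61)*(-10/11))*(-41) = -20*√61/11*(-41) = 820*√61/11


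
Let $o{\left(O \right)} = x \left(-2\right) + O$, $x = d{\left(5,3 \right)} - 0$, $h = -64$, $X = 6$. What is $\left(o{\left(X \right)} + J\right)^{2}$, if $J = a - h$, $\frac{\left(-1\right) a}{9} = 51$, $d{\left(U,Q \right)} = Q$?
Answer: $156025$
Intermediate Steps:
$a = -459$ ($a = \left(-9\right) 51 = -459$)
$x = 3$ ($x = 3 - 0 = 3 + 0 = 3$)
$o{\left(O \right)} = -6 + O$ ($o{\left(O \right)} = 3 \left(-2\right) + O = -6 + O$)
$J = -395$ ($J = -459 - -64 = -459 + 64 = -395$)
$\left(o{\left(X \right)} + J\right)^{2} = \left(\left(-6 + 6\right) - 395\right)^{2} = \left(0 - 395\right)^{2} = \left(-395\right)^{2} = 156025$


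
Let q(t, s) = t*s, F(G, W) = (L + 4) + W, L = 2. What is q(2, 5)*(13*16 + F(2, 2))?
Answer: 2160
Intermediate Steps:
F(G, W) = 6 + W (F(G, W) = (2 + 4) + W = 6 + W)
q(t, s) = s*t
q(2, 5)*(13*16 + F(2, 2)) = (5*2)*(13*16 + (6 + 2)) = 10*(208 + 8) = 10*216 = 2160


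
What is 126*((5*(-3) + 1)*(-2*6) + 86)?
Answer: 32004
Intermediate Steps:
126*((5*(-3) + 1)*(-2*6) + 86) = 126*((-15 + 1)*(-12) + 86) = 126*(-14*(-12) + 86) = 126*(168 + 86) = 126*254 = 32004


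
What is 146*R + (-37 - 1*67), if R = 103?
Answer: 14934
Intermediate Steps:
146*R + (-37 - 1*67) = 146*103 + (-37 - 1*67) = 15038 + (-37 - 67) = 15038 - 104 = 14934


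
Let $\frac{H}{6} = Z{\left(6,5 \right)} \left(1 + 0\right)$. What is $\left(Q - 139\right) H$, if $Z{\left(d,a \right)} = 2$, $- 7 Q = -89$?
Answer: $- \frac{10608}{7} \approx -1515.4$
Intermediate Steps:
$Q = \frac{89}{7}$ ($Q = \left(- \frac{1}{7}\right) \left(-89\right) = \frac{89}{7} \approx 12.714$)
$H = 12$ ($H = 6 \cdot 2 \left(1 + 0\right) = 6 \cdot 2 \cdot 1 = 6 \cdot 2 = 12$)
$\left(Q - 139\right) H = \left(\frac{89}{7} - 139\right) 12 = \left(- \frac{884}{7}\right) 12 = - \frac{10608}{7}$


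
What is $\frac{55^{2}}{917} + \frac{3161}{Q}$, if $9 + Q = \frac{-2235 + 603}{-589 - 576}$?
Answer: $- \frac{3350131780}{8118201} \approx -412.67$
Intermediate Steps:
$Q = - \frac{8853}{1165}$ ($Q = -9 + \frac{-2235 + 603}{-589 - 576} = -9 - \frac{1632}{-1165} = -9 - - \frac{1632}{1165} = -9 + \frac{1632}{1165} = - \frac{8853}{1165} \approx -7.5991$)
$\frac{55^{2}}{917} + \frac{3161}{Q} = \frac{55^{2}}{917} + \frac{3161}{- \frac{8853}{1165}} = 3025 \cdot \frac{1}{917} + 3161 \left(- \frac{1165}{8853}\right) = \frac{3025}{917} - \frac{3682565}{8853} = - \frac{3350131780}{8118201}$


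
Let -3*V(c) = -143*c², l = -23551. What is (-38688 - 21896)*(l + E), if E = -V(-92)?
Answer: 77608406920/3 ≈ 2.5869e+10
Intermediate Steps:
V(c) = 143*c²/3 (V(c) = -(-143)*c²/3 = 143*c²/3)
E = -1210352/3 (E = -143*(-92)²/3 = -143*8464/3 = -1*1210352/3 = -1210352/3 ≈ -4.0345e+5)
(-38688 - 21896)*(l + E) = (-38688 - 21896)*(-23551 - 1210352/3) = -60584*(-1281005/3) = 77608406920/3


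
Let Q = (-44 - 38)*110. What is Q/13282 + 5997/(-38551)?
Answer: -213691087/256017191 ≈ -0.83467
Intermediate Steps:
Q = -9020 (Q = -82*110 = -9020)
Q/13282 + 5997/(-38551) = -9020/13282 + 5997/(-38551) = -9020*1/13282 + 5997*(-1/38551) = -4510/6641 - 5997/38551 = -213691087/256017191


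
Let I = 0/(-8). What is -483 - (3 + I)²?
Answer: -492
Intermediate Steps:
I = 0 (I = 0*(-⅛) = 0)
-483 - (3 + I)² = -483 - (3 + 0)² = -483 - 1*3² = -483 - 1*9 = -483 - 9 = -492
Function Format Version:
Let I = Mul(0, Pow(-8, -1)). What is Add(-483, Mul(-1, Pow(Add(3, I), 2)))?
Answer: -492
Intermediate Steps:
I = 0 (I = Mul(0, Rational(-1, 8)) = 0)
Add(-483, Mul(-1, Pow(Add(3, I), 2))) = Add(-483, Mul(-1, Pow(Add(3, 0), 2))) = Add(-483, Mul(-1, Pow(3, 2))) = Add(-483, Mul(-1, 9)) = Add(-483, -9) = -492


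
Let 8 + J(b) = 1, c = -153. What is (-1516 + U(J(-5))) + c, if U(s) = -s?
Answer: -1662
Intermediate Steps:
J(b) = -7 (J(b) = -8 + 1 = -7)
(-1516 + U(J(-5))) + c = (-1516 - 1*(-7)) - 153 = (-1516 + 7) - 153 = -1509 - 153 = -1662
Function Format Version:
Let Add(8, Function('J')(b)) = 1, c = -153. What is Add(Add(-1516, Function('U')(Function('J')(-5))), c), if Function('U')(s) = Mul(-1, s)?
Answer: -1662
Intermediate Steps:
Function('J')(b) = -7 (Function('J')(b) = Add(-8, 1) = -7)
Add(Add(-1516, Function('U')(Function('J')(-5))), c) = Add(Add(-1516, Mul(-1, -7)), -153) = Add(Add(-1516, 7), -153) = Add(-1509, -153) = -1662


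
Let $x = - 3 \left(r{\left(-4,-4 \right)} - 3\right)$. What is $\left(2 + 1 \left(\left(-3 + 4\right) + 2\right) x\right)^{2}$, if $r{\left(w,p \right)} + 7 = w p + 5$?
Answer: $9409$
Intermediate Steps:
$r{\left(w,p \right)} = -2 + p w$ ($r{\left(w,p \right)} = -7 + \left(w p + 5\right) = -7 + \left(p w + 5\right) = -7 + \left(5 + p w\right) = -2 + p w$)
$x = -33$ ($x = - 3 \left(\left(-2 - -16\right) - 3\right) = - 3 \left(\left(-2 + 16\right) - 3\right) = - 3 \left(14 - 3\right) = \left(-3\right) 11 = -33$)
$\left(2 + 1 \left(\left(-3 + 4\right) + 2\right) x\right)^{2} = \left(2 + 1 \left(\left(-3 + 4\right) + 2\right) \left(-33\right)\right)^{2} = \left(2 + 1 \left(1 + 2\right) \left(-33\right)\right)^{2} = \left(2 + 1 \cdot 3 \left(-33\right)\right)^{2} = \left(2 + 3 \left(-33\right)\right)^{2} = \left(2 - 99\right)^{2} = \left(-97\right)^{2} = 9409$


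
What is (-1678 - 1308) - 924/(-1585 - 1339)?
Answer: -2182535/731 ≈ -2985.7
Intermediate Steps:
(-1678 - 1308) - 924/(-1585 - 1339) = -2986 - 924/(-2924) = -2986 - 924*(-1/2924) = -2986 + 231/731 = -2182535/731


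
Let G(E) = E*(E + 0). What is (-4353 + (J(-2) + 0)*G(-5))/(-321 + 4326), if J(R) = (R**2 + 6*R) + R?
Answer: -4603/4005 ≈ -1.1493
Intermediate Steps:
G(E) = E**2 (G(E) = E*E = E**2)
J(R) = R**2 + 7*R
(-4353 + (J(-2) + 0)*G(-5))/(-321 + 4326) = (-4353 + (-2*(7 - 2) + 0)*(-5)**2)/(-321 + 4326) = (-4353 + (-2*5 + 0)*25)/4005 = (-4353 + (-10 + 0)*25)*(1/4005) = (-4353 - 10*25)*(1/4005) = (-4353 - 250)*(1/4005) = -4603*1/4005 = -4603/4005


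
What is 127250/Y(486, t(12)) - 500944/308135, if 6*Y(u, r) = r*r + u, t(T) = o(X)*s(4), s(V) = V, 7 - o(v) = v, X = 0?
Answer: 23462487362/39133145 ≈ 599.56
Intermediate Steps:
o(v) = 7 - v
t(T) = 28 (t(T) = (7 - 1*0)*4 = (7 + 0)*4 = 7*4 = 28)
Y(u, r) = u/6 + r²/6 (Y(u, r) = (r*r + u)/6 = (r² + u)/6 = (u + r²)/6 = u/6 + r²/6)
127250/Y(486, t(12)) - 500944/308135 = 127250/((⅙)*486 + (⅙)*28²) - 500944/308135 = 127250/(81 + (⅙)*784) - 500944*1/308135 = 127250/(81 + 392/3) - 500944/308135 = 127250/(635/3) - 500944/308135 = 127250*(3/635) - 500944/308135 = 76350/127 - 500944/308135 = 23462487362/39133145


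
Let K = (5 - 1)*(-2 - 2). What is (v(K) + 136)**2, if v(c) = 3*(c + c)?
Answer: 1600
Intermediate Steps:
K = -16 (K = 4*(-4) = -16)
v(c) = 6*c (v(c) = 3*(2*c) = 6*c)
(v(K) + 136)**2 = (6*(-16) + 136)**2 = (-96 + 136)**2 = 40**2 = 1600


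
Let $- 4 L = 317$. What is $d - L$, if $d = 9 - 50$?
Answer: $\frac{153}{4} \approx 38.25$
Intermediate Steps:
$L = - \frac{317}{4}$ ($L = \left(- \frac{1}{4}\right) 317 = - \frac{317}{4} \approx -79.25$)
$d = -41$ ($d = 9 - 50 = -41$)
$d - L = -41 - - \frac{317}{4} = -41 + \frac{317}{4} = \frac{153}{4}$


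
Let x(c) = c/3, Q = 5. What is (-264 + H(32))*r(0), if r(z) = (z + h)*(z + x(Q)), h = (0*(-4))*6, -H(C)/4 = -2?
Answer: 0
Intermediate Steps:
H(C) = 8 (H(C) = -4*(-2) = 8)
x(c) = c/3 (x(c) = c*(⅓) = c/3)
h = 0 (h = 0*6 = 0)
r(z) = z*(5/3 + z) (r(z) = (z + 0)*(z + (⅓)*5) = z*(z + 5/3) = z*(5/3 + z))
(-264 + H(32))*r(0) = (-264 + 8)*((⅓)*0*(5 + 3*0)) = -256*0*(5 + 0)/3 = -256*0*5/3 = -256*0 = 0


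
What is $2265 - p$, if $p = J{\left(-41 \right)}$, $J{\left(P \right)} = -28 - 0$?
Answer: $2293$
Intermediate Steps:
$J{\left(P \right)} = -28$ ($J{\left(P \right)} = -28 + 0 = -28$)
$p = -28$
$2265 - p = 2265 - -28 = 2265 + 28 = 2293$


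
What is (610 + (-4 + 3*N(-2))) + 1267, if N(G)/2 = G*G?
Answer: 1897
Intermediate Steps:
N(G) = 2*G² (N(G) = 2*(G*G) = 2*G²)
(610 + (-4 + 3*N(-2))) + 1267 = (610 + (-4 + 3*(2*(-2)²))) + 1267 = (610 + (-4 + 3*(2*4))) + 1267 = (610 + (-4 + 3*8)) + 1267 = (610 + (-4 + 24)) + 1267 = (610 + 20) + 1267 = 630 + 1267 = 1897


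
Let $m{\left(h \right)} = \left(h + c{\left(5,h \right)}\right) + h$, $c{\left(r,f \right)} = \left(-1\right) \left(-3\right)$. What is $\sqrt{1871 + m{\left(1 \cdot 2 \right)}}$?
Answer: $\sqrt{1878} \approx 43.336$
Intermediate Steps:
$c{\left(r,f \right)} = 3$
$m{\left(h \right)} = 3 + 2 h$ ($m{\left(h \right)} = \left(h + 3\right) + h = \left(3 + h\right) + h = 3 + 2 h$)
$\sqrt{1871 + m{\left(1 \cdot 2 \right)}} = \sqrt{1871 + \left(3 + 2 \cdot 1 \cdot 2\right)} = \sqrt{1871 + \left(3 + 2 \cdot 2\right)} = \sqrt{1871 + \left(3 + 4\right)} = \sqrt{1871 + 7} = \sqrt{1878}$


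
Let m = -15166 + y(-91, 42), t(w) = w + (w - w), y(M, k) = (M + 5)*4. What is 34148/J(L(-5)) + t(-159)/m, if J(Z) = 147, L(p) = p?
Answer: 176552951/759990 ≈ 232.31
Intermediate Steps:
y(M, k) = 20 + 4*M (y(M, k) = (5 + M)*4 = 20 + 4*M)
t(w) = w (t(w) = w + 0 = w)
m = -15510 (m = -15166 + (20 + 4*(-91)) = -15166 + (20 - 364) = -15166 - 344 = -15510)
34148/J(L(-5)) + t(-159)/m = 34148/147 - 159/(-15510) = 34148*(1/147) - 159*(-1/15510) = 34148/147 + 53/5170 = 176552951/759990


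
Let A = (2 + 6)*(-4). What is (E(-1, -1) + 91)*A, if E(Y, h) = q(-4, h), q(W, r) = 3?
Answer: -3008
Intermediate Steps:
E(Y, h) = 3
A = -32 (A = 8*(-4) = -32)
(E(-1, -1) + 91)*A = (3 + 91)*(-32) = 94*(-32) = -3008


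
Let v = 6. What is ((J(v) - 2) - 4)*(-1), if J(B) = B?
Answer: 0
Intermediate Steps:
((J(v) - 2) - 4)*(-1) = ((6 - 2) - 4)*(-1) = (4 - 4)*(-1) = 0*(-1) = 0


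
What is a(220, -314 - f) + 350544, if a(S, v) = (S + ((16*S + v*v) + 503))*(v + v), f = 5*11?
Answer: -103267608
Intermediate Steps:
f = 55
a(S, v) = 2*v*(503 + v**2 + 17*S) (a(S, v) = (S + ((16*S + v**2) + 503))*(2*v) = (S + ((v**2 + 16*S) + 503))*(2*v) = (S + (503 + v**2 + 16*S))*(2*v) = (503 + v**2 + 17*S)*(2*v) = 2*v*(503 + v**2 + 17*S))
a(220, -314 - f) + 350544 = 2*(-314 - 1*55)*(503 + (-314 - 1*55)**2 + 17*220) + 350544 = 2*(-314 - 55)*(503 + (-314 - 55)**2 + 3740) + 350544 = 2*(-369)*(503 + (-369)**2 + 3740) + 350544 = 2*(-369)*(503 + 136161 + 3740) + 350544 = 2*(-369)*140404 + 350544 = -103618152 + 350544 = -103267608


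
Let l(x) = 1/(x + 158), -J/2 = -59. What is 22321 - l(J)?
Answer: 6160595/276 ≈ 22321.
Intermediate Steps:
J = 118 (J = -2*(-59) = 118)
l(x) = 1/(158 + x)
22321 - l(J) = 22321 - 1/(158 + 118) = 22321 - 1/276 = 6160595/276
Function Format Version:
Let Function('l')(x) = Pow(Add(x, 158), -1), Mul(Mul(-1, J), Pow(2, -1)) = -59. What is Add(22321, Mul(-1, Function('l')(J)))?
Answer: Rational(6160595, 276) ≈ 22321.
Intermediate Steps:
J = 118 (J = Mul(-2, -59) = 118)
Function('l')(x) = Pow(Add(158, x), -1)
Add(22321, Mul(-1, Function('l')(J))) = Add(22321, Mul(-1, Pow(Add(158, 118), -1))) = Add(22321, Mul(-1, Pow(276, -1))) = Add(22321, Mul(-1, Rational(1, 276))) = Add(22321, Rational(-1, 276)) = Rational(6160595, 276)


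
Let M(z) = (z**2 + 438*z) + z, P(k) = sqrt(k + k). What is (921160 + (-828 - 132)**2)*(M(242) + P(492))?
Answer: 303690533520 + 3685520*sqrt(246) ≈ 3.0375e+11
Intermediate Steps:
P(k) = sqrt(2)*sqrt(k) (P(k) = sqrt(2*k) = sqrt(2)*sqrt(k))
M(z) = z**2 + 439*z
(921160 + (-828 - 132)**2)*(M(242) + P(492)) = (921160 + (-828 - 132)**2)*(242*(439 + 242) + sqrt(2)*sqrt(492)) = (921160 + (-960)**2)*(242*681 + sqrt(2)*(2*sqrt(123))) = (921160 + 921600)*(164802 + 2*sqrt(246)) = 1842760*(164802 + 2*sqrt(246)) = 303690533520 + 3685520*sqrt(246)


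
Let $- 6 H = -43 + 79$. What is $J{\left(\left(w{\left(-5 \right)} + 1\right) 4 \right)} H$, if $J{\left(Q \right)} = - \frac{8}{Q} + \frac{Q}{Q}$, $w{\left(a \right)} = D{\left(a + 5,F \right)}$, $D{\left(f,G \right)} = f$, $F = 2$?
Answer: $6$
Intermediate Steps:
$w{\left(a \right)} = 5 + a$ ($w{\left(a \right)} = a + 5 = 5 + a$)
$H = -6$ ($H = - \frac{-43 + 79}{6} = \left(- \frac{1}{6}\right) 36 = -6$)
$J{\left(Q \right)} = 1 - \frac{8}{Q}$ ($J{\left(Q \right)} = - \frac{8}{Q} + 1 = 1 - \frac{8}{Q}$)
$J{\left(\left(w{\left(-5 \right)} + 1\right) 4 \right)} H = \frac{-8 + \left(\left(5 - 5\right) + 1\right) 4}{\left(\left(5 - 5\right) + 1\right) 4} \left(-6\right) = \frac{-8 + \left(0 + 1\right) 4}{\left(0 + 1\right) 4} \left(-6\right) = \frac{-8 + 1 \cdot 4}{1 \cdot 4} \left(-6\right) = \frac{-8 + 4}{4} \left(-6\right) = \frac{1}{4} \left(-4\right) \left(-6\right) = \left(-1\right) \left(-6\right) = 6$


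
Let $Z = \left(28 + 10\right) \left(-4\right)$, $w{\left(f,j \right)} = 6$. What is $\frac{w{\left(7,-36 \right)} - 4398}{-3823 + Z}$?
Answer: $\frac{1464}{1325} \approx 1.1049$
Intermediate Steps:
$Z = -152$ ($Z = 38 \left(-4\right) = -152$)
$\frac{w{\left(7,-36 \right)} - 4398}{-3823 + Z} = \frac{6 - 4398}{-3823 - 152} = - \frac{4392}{-3975} = \left(-4392\right) \left(- \frac{1}{3975}\right) = \frac{1464}{1325}$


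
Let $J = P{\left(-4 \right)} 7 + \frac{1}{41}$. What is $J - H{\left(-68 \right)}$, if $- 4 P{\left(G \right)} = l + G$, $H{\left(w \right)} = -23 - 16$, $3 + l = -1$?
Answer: $\frac{2174}{41} \approx 53.024$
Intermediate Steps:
$l = -4$ ($l = -3 - 1 = -4$)
$H{\left(w \right)} = -39$ ($H{\left(w \right)} = -23 - 16 = -39$)
$P{\left(G \right)} = 1 - \frac{G}{4}$ ($P{\left(G \right)} = - \frac{-4 + G}{4} = 1 - \frac{G}{4}$)
$J = \frac{575}{41}$ ($J = \left(1 - -1\right) 7 + \frac{1}{41} = \left(1 + 1\right) 7 + \frac{1}{41} = 2 \cdot 7 + \frac{1}{41} = 14 + \frac{1}{41} = \frac{575}{41} \approx 14.024$)
$J - H{\left(-68 \right)} = \frac{575}{41} - -39 = \frac{575}{41} + 39 = \frac{2174}{41}$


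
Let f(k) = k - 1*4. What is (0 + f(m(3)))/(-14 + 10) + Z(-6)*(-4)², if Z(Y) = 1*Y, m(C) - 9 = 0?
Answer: -389/4 ≈ -97.250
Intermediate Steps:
m(C) = 9 (m(C) = 9 + 0 = 9)
f(k) = -4 + k (f(k) = k - 4 = -4 + k)
Z(Y) = Y
(0 + f(m(3)))/(-14 + 10) + Z(-6)*(-4)² = (0 + (-4 + 9))/(-14 + 10) - 6*(-4)² = (0 + 5)/(-4) - 6*16 = 5*(-¼) - 96 = -5/4 - 96 = -389/4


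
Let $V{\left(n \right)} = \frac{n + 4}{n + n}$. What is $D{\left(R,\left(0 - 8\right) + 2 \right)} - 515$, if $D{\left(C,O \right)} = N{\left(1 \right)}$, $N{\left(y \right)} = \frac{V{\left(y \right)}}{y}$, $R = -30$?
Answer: $- \frac{1025}{2} \approx -512.5$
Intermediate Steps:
$V{\left(n \right)} = \frac{4 + n}{2 n}$
$N{\left(y \right)} = \frac{4 + y}{2 y^{2}}$ ($N{\left(y \right)} = \frac{\frac{1}{2} \frac{1}{y} \left(4 + y\right)}{y} = \frac{4 + y}{2 y^{2}}$)
$D{\left(C,O \right)} = \frac{5}{2}$ ($D{\left(C,O \right)} = \frac{4 + 1}{2 \cdot 1} = \frac{1}{2} \cdot 1 \cdot 5 = \frac{5}{2}$)
$D{\left(R,\left(0 - 8\right) + 2 \right)} - 515 = \frac{5}{2} - 515 = - \frac{1025}{2}$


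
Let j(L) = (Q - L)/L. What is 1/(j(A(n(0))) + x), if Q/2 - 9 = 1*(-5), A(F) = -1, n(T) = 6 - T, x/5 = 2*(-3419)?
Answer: -1/34199 ≈ -2.9241e-5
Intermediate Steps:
x = -34190 (x = 5*(2*(-3419)) = 5*(-6838) = -34190)
Q = 8 (Q = 18 + 2*(1*(-5)) = 18 + 2*(-5) = 18 - 10 = 8)
j(L) = (8 - L)/L
1/(j(A(n(0))) + x) = 1/((8 - 1*(-1))/(-1) - 34190) = 1/(-(8 + 1) - 34190) = 1/(-1*9 - 34190) = 1/(-9 - 34190) = 1/(-34199) = -1/34199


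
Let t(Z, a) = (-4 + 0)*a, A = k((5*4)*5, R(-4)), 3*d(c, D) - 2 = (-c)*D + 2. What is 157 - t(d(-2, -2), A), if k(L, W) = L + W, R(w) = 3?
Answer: 569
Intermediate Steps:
d(c, D) = 4/3 - D*c/3 (d(c, D) = 2/3 + ((-c)*D + 2)/3 = 2/3 + (-D*c + 2)/3 = 2/3 + (2 - D*c)/3 = 2/3 + (2/3 - D*c/3) = 4/3 - D*c/3)
A = 103 (A = (5*4)*5 + 3 = 20*5 + 3 = 100 + 3 = 103)
t(Z, a) = -4*a
157 - t(d(-2, -2), A) = 157 - (-4)*103 = 157 - 1*(-412) = 157 + 412 = 569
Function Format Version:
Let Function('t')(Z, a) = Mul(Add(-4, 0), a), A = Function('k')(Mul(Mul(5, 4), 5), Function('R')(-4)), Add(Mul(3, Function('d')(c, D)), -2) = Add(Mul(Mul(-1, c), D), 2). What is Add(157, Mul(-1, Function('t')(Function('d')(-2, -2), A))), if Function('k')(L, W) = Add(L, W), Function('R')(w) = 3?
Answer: 569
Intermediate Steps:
Function('d')(c, D) = Add(Rational(4, 3), Mul(Rational(-1, 3), D, c)) (Function('d')(c, D) = Add(Rational(2, 3), Mul(Rational(1, 3), Add(Mul(Mul(-1, c), D), 2))) = Add(Rational(2, 3), Mul(Rational(1, 3), Add(Mul(-1, D, c), 2))) = Add(Rational(2, 3), Mul(Rational(1, 3), Add(2, Mul(-1, D, c)))) = Add(Rational(2, 3), Add(Rational(2, 3), Mul(Rational(-1, 3), D, c))) = Add(Rational(4, 3), Mul(Rational(-1, 3), D, c)))
A = 103 (A = Add(Mul(Mul(5, 4), 5), 3) = Add(Mul(20, 5), 3) = Add(100, 3) = 103)
Function('t')(Z, a) = Mul(-4, a)
Add(157, Mul(-1, Function('t')(Function('d')(-2, -2), A))) = Add(157, Mul(-1, Mul(-4, 103))) = Add(157, Mul(-1, -412)) = Add(157, 412) = 569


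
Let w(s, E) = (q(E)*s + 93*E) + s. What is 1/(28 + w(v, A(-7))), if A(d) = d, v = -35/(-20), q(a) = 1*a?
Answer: -2/1267 ≈ -0.0015785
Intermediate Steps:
q(a) = a
v = 7/4 (v = -35*(-1/20) = 7/4 ≈ 1.7500)
w(s, E) = s + 93*E + E*s (w(s, E) = (E*s + 93*E) + s = (93*E + E*s) + s = s + 93*E + E*s)
1/(28 + w(v, A(-7))) = 1/(28 + (7/4 + 93*(-7) - 7*7/4)) = 1/(28 + (7/4 - 651 - 49/4)) = 1/(28 - 1323/2) = 1/(-1267/2) = -2/1267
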